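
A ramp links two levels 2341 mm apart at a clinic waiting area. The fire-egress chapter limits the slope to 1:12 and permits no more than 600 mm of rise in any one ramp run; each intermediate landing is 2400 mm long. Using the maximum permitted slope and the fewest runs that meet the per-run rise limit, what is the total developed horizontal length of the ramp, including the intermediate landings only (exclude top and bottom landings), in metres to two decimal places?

2341 / 600 = 3.902 → round up to 4 ramp runs. That means 3 intermediate landings.
Horizontal run for 2341 mm of rise at 1:12 is 2341 × 12 = 28092 mm.
3 intermediate landings contribute 3 × 2400 = 7200 mm.
Total developed length = 28092 + 7200 = 35292 mm.
= 35.29 m.

35.29 m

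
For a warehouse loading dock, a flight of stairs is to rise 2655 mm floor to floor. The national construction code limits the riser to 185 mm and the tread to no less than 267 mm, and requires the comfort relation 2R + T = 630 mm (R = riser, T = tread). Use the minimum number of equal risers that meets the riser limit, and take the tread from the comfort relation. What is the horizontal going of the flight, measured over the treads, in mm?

3864 mm

At most 185 each: 2655/185 = 14.35, giving 15 risers.
Riser R = 2655 / 15 = 177 mm, within the 185 mm limit.
T = 630 − 2·177 = 276 mm, which satisfies the 267 mm minimum.
Going = (15 − 1) × 276 = 3864 mm.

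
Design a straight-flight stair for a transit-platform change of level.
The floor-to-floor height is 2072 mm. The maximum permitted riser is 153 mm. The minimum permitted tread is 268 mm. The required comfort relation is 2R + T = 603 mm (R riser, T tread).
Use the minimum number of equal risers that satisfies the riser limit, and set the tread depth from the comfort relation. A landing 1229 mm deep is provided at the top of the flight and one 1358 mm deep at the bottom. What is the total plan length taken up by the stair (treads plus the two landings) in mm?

2072 / 153 = 13.542 → round up to 14 risers.
Riser R = 2072 / 14 = 148 mm, within the 153 mm limit.
Tread T = 603 − 2 × 148 = 307 mm (≥ 268 mm).
Treads = 14 − 1 = 13; going = 13 × 307 = 3991 mm.
Add landings: 3991 + 1229 + 1358 = 6578 mm.

6578 mm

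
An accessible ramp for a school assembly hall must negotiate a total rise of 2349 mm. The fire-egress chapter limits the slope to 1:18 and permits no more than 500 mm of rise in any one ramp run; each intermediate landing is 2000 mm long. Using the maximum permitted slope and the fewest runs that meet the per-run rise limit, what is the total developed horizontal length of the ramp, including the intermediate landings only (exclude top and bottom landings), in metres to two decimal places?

2349 / 500 = 4.698 → round up to 5 ramp runs. That means 4 intermediate landings.
Horizontal run for 2349 mm of rise at 1:18 is 2349 × 18 = 42282 mm.
Intermediate landings: 4 × 2000 = 8000 mm.
Developed length = 42282 + 8000 = 50282 mm.
= 50.28 m.

50.28 m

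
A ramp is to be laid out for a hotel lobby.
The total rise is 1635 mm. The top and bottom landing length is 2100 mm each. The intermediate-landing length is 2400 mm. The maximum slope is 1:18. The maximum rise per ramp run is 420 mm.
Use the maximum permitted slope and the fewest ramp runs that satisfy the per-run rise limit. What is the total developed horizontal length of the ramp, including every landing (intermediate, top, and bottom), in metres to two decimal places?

40.83 m

⌈1635/420⌉ = 4 ramp runs. That means 3 intermediate landings.
Ramp run (horizontal) at 1:18: 1635 × 18 = 29430 mm.
Intermediate landings: 3 × 2400 = 7200 mm.
Top and bottom landings: 2 × 2100 = 4200 mm.
Total = 29430 + 7200 + 4200 = 40830 mm.
= 40.83 m.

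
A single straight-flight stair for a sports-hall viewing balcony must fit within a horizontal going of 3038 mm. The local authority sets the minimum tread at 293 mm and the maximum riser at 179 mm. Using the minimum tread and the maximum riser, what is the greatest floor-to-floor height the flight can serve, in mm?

Treads that fit: ⌊3038 / 293⌋ = 10.
Risers = treads + 1 = 11.
Maximum height = 11 × 179 = 1969 mm.

1969 mm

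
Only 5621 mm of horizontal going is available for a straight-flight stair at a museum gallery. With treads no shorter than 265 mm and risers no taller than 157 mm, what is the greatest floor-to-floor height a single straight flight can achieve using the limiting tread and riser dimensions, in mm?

5621 / 265 = 21.21, so 21 treads fit.
Risers = treads + 1 = 22.
Maximum height = 22 × 157 = 3454 mm.

3454 mm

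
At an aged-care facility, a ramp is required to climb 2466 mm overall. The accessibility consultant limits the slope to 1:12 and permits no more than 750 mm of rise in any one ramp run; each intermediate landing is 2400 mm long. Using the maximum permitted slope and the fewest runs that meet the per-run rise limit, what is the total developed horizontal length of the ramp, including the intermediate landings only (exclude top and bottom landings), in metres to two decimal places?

⌈2466/750⌉ = 4 ramp runs. That means 3 intermediate landings.
Horizontal run for 2466 mm of rise at 1:12 is 2466 × 12 = 29592 mm.
Intermediate landings: 3 × 2400 = 7200 mm.
Total developed length = 29592 + 7200 = 36792 mm.
= 36.79 m.

36.79 m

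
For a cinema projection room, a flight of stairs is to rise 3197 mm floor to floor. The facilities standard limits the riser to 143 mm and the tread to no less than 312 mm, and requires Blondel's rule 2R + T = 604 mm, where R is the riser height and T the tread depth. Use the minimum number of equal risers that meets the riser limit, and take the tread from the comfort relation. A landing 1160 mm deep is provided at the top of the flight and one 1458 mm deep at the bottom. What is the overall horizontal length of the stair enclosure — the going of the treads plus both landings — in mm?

9790 mm

At most 143 each: 3197/143 = 22.36, giving 23 risers.
Riser R = 3197 / 23 = 139 mm, within the 143 mm limit.
Tread T = 604 − 2 × 139 = 326 mm (≥ 312 mm).
Treads = 23 − 1 = 22; going = 22 × 326 = 7172 mm.
Add landings: 7172 + 1160 + 1458 = 9790 mm.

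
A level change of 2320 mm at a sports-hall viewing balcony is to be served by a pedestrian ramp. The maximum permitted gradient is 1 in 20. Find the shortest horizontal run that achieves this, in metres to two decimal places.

46.40 m

Run = rise × 20 = 2320 × 20 = 46400 mm.
46400 mm = 46.40 m.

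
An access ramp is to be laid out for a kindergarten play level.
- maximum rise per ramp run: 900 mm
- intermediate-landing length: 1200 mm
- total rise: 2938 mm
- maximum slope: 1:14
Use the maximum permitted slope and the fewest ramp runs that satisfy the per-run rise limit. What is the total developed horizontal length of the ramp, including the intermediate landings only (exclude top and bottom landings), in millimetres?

44732 mm

At most 900 each: 2938/900 = 3.26, giving 4 ramp runs. That means 3 intermediate landings.
Ramp run (horizontal) at 1:14: 2938 × 14 = 41132 mm.
Intermediate landings: 3 × 1200 = 3600 mm.
Developed length = 41132 + 3600 = 44732 mm.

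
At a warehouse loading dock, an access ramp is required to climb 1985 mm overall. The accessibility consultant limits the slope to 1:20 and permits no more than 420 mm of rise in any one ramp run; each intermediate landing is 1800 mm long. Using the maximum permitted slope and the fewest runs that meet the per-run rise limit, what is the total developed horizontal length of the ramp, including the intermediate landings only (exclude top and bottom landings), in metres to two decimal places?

46.90 m

1985 / 420 = 4.73, so 5 ramp runs are needed. That means 4 intermediate landings.
Ramp run (horizontal) at 1:20: 1985 × 20 = 39700 mm.
4 intermediate landings contribute 4 × 1800 = 7200 mm.
Developed length = 39700 + 7200 = 46900 mm.
= 46.90 m.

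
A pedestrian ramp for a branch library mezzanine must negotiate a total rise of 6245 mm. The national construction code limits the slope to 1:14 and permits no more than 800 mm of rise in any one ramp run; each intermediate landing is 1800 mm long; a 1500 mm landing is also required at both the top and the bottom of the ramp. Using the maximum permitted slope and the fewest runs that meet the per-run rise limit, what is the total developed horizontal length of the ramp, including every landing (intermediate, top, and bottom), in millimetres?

103030 mm

6245 / 800 = 7.806 → round up to 8 ramp runs. That means 7 intermediate landings.
Ramp run (horizontal) at 1:14: 6245 × 14 = 87430 mm.
Intermediate landings: 7 × 1800 = 12600 mm.
Top and bottom landings: 2 × 1500 = 3000 mm.
Total = 87430 + 12600 + 3000 = 103030 mm.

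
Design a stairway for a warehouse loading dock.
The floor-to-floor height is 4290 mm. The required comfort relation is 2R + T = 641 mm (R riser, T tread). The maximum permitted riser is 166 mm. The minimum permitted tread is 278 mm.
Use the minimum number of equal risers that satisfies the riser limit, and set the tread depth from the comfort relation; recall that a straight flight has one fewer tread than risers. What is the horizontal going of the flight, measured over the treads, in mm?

7775 mm

At most 166 each: 4290/166 = 25.84, giving 26 risers.
Each riser is 4290/26 = 165 mm (≤ 166 mm).
Tread T = 641 − 2 × 165 = 311 mm (≥ 278 mm).
Going = (26 − 1) × 311 = 7775 mm.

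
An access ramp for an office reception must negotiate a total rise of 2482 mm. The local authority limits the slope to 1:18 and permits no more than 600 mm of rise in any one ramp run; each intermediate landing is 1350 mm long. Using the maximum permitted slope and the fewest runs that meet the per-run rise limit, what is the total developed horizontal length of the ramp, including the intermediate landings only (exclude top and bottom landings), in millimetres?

50076 mm

2482 / 600 = 4.137 → round up to 5 ramp runs. That means 4 intermediate landings.
Ramp run (horizontal) at 1:18: 2482 × 18 = 44676 mm.
4 intermediate landings contribute 4 × 1350 = 5400 mm.
Developed length = 44676 + 5400 = 50076 mm.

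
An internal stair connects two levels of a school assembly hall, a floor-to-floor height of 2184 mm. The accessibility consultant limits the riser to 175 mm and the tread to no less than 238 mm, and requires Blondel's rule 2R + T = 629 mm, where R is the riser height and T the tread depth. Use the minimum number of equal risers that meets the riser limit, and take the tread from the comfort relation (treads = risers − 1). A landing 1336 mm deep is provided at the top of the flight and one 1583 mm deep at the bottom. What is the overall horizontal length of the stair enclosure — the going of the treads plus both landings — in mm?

At most 175 each: 2184/175 = 12.48, giving 13 risers.
Each riser is 2184/13 = 168 mm (≤ 175 mm).
T = 629 − 2·168 = 293 mm, which satisfies the 238 mm minimum.
Treads = 13 − 1 = 12; going = 12 × 293 = 3516 mm.
Add landings: 3516 + 1336 + 1583 = 6435 mm.

6435 mm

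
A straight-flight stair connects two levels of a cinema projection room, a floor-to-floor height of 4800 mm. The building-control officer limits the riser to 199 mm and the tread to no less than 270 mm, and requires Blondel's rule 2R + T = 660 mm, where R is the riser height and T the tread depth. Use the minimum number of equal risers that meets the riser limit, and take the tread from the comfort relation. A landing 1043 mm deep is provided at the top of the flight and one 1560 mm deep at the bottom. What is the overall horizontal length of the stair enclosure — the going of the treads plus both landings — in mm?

9227 mm

At most 199 each: 4800/199 = 24.12, giving 25 risers.
Riser R = 4800 / 25 = 192 mm, within the 199 mm limit.
T = 660 − 2·192 = 276 mm, which satisfies the 270 mm minimum.
Going = (25 − 1) × 276 = 6624 mm.
Enclosure = 6624 + 1043 + 1560 = 9227 mm.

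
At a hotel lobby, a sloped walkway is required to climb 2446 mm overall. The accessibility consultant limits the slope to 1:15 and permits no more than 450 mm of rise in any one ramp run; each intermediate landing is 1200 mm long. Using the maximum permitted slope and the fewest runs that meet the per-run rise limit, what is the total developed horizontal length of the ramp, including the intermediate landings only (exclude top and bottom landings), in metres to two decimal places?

42.69 m

2446 / 450 = 5.436 → round up to 6 ramp runs. That means 5 intermediate landings.
Ramp run (horizontal) at 1:15: 2446 × 15 = 36690 mm.
Intermediate landings: 5 × 1200 = 6000 mm.
Total developed length = 36690 + 6000 = 42690 mm.
= 42.69 m.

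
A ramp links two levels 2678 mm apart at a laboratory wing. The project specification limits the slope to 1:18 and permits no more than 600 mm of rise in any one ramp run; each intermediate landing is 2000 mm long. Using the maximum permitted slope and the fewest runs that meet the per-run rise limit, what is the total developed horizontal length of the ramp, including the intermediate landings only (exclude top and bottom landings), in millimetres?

56204 mm

⌈2678/600⌉ = 5 ramp runs. That means 4 intermediate landings.
Horizontal run for 2678 mm of rise at 1:18 is 2678 × 18 = 48204 mm.
Intermediate landings: 4 × 2000 = 8000 mm.
Developed length = 48204 + 8000 = 56204 mm.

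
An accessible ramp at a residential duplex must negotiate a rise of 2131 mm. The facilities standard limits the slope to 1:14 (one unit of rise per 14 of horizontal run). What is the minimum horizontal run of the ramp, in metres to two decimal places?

At 1:14 the run is 14 × 2131 = 29834 mm.
29834 mm = 29.83 m.

29.83 m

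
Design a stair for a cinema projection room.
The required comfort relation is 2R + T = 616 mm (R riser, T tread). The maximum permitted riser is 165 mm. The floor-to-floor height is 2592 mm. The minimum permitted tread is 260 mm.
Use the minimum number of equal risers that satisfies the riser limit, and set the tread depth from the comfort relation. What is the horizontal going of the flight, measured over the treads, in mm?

2592 / 165 = 15.709 → round up to 16 risers.
Riser R = 2592 / 16 = 162 mm, within the 165 mm limit.
T = 616 − 2·162 = 292 mm, which satisfies the 260 mm minimum.
Treads = 16 − 1 = 15; going = 15 × 292 = 4380 mm.

4380 mm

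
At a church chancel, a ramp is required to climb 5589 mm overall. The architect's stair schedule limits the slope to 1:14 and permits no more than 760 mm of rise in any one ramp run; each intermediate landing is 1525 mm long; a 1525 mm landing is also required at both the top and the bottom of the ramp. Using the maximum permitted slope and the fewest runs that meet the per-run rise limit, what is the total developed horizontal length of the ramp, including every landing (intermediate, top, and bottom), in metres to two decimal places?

5589 / 760 = 7.35, so 8 ramp runs are needed. That means 7 intermediate landings.
Horizontal run for 5589 mm of rise at 1:14 is 5589 × 14 = 78246 mm.
7 intermediate landings contribute 7 × 1525 = 10675 mm.
Top and bottom landings: 2 × 1525 = 3050 mm.
Total = 78246 + 10675 + 3050 = 91971 mm.
= 91.97 m.

91.97 m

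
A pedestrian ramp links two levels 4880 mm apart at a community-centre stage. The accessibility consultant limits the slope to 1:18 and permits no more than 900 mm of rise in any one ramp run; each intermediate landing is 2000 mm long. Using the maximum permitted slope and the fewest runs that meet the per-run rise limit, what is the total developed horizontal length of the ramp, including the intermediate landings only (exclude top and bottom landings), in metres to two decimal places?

⌈4880/900⌉ = 6 ramp runs. That means 5 intermediate landings.
Horizontal run for 4880 mm of rise at 1:18 is 4880 × 18 = 87840 mm.
5 intermediate landings contribute 5 × 2000 = 10000 mm.
Total developed length = 87840 + 10000 = 97840 mm.
= 97.84 m.

97.84 m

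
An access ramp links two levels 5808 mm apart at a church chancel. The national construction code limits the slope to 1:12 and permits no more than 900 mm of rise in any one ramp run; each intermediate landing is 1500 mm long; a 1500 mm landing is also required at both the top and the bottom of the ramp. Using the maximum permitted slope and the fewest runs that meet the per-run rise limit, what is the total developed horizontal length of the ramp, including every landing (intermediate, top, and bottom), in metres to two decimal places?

81.70 m

⌈5808/900⌉ = 7 ramp runs. That means 6 intermediate landings.
Horizontal run for 5808 mm of rise at 1:12 is 5808 × 12 = 69696 mm.
Intermediate landings: 6 × 1500 = 9000 mm.
Top and bottom landings: 2 × 1500 = 3000 mm.
Total = 69696 + 9000 + 3000 = 81696 mm.
= 81.70 m.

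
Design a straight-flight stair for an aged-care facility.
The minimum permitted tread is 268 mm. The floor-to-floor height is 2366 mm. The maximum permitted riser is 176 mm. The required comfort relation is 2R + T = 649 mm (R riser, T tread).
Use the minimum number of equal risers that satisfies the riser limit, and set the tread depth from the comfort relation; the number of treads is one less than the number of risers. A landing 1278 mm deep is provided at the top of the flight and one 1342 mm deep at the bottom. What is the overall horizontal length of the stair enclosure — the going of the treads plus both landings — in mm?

6663 mm

2366 / 176 = 13.44, so 14 risers are needed.
Riser R = 2366 / 14 = 169 mm, within the 176 mm limit.
Tread T = 649 − 2 × 169 = 311 mm (≥ 268 mm).
Treads = 14 − 1 = 13; going = 13 × 311 = 4043 mm.
Add landings: 4043 + 1278 + 1342 = 6663 mm.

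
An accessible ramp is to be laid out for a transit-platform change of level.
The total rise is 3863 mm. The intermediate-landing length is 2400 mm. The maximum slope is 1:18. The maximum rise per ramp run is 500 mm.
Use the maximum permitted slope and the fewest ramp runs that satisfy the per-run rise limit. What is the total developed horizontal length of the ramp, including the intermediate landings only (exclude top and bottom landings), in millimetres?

⌈3863/500⌉ = 8 ramp runs. That means 7 intermediate landings.
Ramp run (horizontal) at 1:18: 3863 × 18 = 69534 mm.
7 intermediate landings contribute 7 × 2400 = 16800 mm.
Developed length = 69534 + 16800 = 86334 mm.

86334 mm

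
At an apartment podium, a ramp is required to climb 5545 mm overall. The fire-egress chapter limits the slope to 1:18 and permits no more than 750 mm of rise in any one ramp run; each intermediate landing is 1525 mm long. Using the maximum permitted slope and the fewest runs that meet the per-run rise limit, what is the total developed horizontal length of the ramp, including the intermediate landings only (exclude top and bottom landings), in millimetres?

110485 mm

⌈5545/750⌉ = 8 ramp runs. That means 7 intermediate landings.
Ramp run (horizontal) at 1:18: 5545 × 18 = 99810 mm.
7 intermediate landings contribute 7 × 1525 = 10675 mm.
Total developed length = 99810 + 10675 = 110485 mm.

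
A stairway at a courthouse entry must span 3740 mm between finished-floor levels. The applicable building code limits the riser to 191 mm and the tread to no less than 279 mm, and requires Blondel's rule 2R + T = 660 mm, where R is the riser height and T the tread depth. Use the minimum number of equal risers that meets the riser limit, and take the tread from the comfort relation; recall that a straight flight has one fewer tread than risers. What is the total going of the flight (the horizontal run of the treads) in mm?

5434 mm

⌈3740/191⌉ = 20 risers.
Riser R = 3740 / 20 = 187 mm, within the 191 mm limit.
T = 660 − 2·187 = 286 mm, which satisfies the 279 mm minimum.
20 risers give 19 treads; going = 19 × 286 = 5434 mm.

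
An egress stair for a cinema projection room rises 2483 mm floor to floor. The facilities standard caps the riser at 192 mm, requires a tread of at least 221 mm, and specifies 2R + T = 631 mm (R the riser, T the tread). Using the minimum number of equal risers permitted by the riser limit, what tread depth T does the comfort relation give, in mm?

249 mm

2483 / 192 = 12.93, so 13 risers are needed.
R = 2483 ÷ 13 = 191 mm.
T = 631 − 2·191 = 249 mm, which satisfies the 221 mm minimum.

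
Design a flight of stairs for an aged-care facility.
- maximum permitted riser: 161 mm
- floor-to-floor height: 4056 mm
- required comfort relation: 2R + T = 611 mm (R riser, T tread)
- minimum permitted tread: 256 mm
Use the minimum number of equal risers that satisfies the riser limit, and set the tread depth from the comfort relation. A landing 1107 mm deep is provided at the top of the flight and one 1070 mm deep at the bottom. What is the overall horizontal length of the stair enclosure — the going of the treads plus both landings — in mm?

9652 mm

4056 / 161 = 25.193 → round up to 26 risers.
Riser R = 4056 / 26 = 156 mm, within the 161 mm limit.
From 2R + T = 611: T = 611 − 312 = 299 mm.
Going = (26 − 1) × 299 = 7475 mm.
Add landings: 7475 + 1107 + 1070 = 9652 mm.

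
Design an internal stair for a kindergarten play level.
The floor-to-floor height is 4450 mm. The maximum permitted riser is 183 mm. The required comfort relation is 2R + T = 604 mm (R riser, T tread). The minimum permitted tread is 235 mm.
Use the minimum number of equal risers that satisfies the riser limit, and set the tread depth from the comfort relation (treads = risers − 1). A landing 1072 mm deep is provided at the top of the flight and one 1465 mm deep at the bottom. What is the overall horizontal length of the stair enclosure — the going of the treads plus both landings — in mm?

8489 mm

At most 183 each: 4450/183 = 24.32, giving 25 risers.
Each riser is 4450/25 = 178 mm (≤ 183 mm).
From 2R + T = 604: T = 604 − 356 = 248 mm.
25 risers give 24 treads; going = 24 × 248 = 5952 mm.
Enclosure = 5952 + 1072 + 1465 = 8489 mm.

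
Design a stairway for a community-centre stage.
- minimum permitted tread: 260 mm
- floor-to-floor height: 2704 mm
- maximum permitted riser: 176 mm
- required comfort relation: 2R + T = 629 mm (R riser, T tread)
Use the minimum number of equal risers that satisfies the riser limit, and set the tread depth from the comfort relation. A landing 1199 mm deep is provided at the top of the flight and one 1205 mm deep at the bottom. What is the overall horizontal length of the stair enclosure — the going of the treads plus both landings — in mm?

6769 mm

2704 / 176 = 15.364 → round up to 16 risers.
Each riser is 2704/16 = 169 mm (≤ 176 mm).
Tread T = 629 − 2 × 169 = 291 mm (≥ 260 mm).
Treads = 16 − 1 = 15; going = 15 × 291 = 4365 mm.
Add landings: 4365 + 1199 + 1205 = 6769 mm.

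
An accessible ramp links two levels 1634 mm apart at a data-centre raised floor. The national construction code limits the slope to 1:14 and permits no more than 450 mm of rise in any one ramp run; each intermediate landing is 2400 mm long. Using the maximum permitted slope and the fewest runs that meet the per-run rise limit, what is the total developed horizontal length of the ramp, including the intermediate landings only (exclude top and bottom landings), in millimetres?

30076 mm

At most 450 each: 1634/450 = 3.63, giving 4 ramp runs. That means 3 intermediate landings.
Ramp run (horizontal) at 1:14: 1634 × 14 = 22876 mm.
3 intermediate landings contribute 3 × 2400 = 7200 mm.
Total developed length = 22876 + 7200 = 30076 mm.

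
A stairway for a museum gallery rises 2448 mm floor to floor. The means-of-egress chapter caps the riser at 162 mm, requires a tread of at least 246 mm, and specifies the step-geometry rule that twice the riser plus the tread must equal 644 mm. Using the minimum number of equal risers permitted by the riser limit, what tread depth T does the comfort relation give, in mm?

⌈2448/162⌉ = 16 risers.
R = 2448 ÷ 16 = 153 mm.
From 2R + T = 644: T = 644 − 306 = 338 mm.

338 mm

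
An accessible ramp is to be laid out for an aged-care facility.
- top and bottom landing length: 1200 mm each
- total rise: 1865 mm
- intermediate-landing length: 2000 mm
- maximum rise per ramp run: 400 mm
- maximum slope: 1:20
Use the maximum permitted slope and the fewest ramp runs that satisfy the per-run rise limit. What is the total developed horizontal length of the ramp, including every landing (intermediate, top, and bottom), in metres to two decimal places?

47.70 m

At most 400 each: 1865/400 = 4.66, giving 5 ramp runs. That means 4 intermediate landings.
Horizontal run for 1865 mm of rise at 1:20 is 1865 × 20 = 37300 mm.
4 intermediate landings contribute 4 × 2000 = 8000 mm.
Top and bottom landings: 2 × 1200 = 2400 mm.
Total = 37300 + 8000 + 2400 = 47700 mm.
= 47.70 m.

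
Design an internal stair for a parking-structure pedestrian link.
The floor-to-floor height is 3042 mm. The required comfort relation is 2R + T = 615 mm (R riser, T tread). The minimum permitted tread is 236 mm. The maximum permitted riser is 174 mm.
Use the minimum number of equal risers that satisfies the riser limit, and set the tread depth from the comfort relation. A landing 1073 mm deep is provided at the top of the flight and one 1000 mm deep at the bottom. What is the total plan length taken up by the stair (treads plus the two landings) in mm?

6782 mm

At most 174 each: 3042/174 = 17.48, giving 18 risers.
R = 3042 ÷ 18 = 169 mm.
From 2R + T = 615: T = 615 − 338 = 277 mm.
Going = (18 − 1) × 277 = 4709 mm.
Add landings: 4709 + 1073 + 1000 = 6782 mm.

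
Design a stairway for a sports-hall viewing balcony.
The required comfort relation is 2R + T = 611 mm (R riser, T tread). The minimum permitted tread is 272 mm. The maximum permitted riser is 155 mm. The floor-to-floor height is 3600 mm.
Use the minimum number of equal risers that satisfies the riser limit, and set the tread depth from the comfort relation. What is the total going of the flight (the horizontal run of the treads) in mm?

7153 mm

3600 / 155 = 23.23, so 24 risers are needed.
Riser R = 3600 / 24 = 150 mm, within the 155 mm limit.
From 2R + T = 611: T = 611 − 300 = 311 mm.
Treads = 24 − 1 = 23; going = 23 × 311 = 7153 mm.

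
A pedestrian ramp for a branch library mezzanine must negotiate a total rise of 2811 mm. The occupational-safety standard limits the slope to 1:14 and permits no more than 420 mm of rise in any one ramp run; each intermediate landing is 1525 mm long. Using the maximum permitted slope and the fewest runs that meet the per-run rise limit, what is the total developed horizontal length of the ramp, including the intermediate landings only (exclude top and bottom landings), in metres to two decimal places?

2811 / 420 = 6.693 → round up to 7 ramp runs. That means 6 intermediate landings.
Ramp run (horizontal) at 1:14: 2811 × 14 = 39354 mm.
Intermediate landings: 6 × 1525 = 9150 mm.
Developed length = 39354 + 9150 = 48504 mm.
= 48.50 m.

48.50 m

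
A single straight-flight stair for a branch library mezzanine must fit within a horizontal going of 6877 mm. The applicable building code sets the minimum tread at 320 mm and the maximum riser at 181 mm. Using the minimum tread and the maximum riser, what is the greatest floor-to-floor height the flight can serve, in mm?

6877 / 320 = 21.49, so 21 treads fit.
Risers = treads + 1 = 22.
Maximum height = 22 × 181 = 3982 mm.

3982 mm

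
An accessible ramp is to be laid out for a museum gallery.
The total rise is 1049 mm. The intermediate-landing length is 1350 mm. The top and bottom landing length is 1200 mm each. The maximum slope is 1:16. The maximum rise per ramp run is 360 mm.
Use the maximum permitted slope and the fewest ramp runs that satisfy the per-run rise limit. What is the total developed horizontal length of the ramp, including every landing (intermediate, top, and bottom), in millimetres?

21884 mm

At most 360 each: 1049/360 = 2.91, giving 3 ramp runs. That means 2 intermediate landings.
Horizontal run for 1049 mm of rise at 1:16 is 1049 × 16 = 16784 mm.
2 intermediate landings contribute 2 × 1350 = 2700 mm.
Top and bottom landings: 2 × 1200 = 2400 mm.
Total = 16784 + 2700 + 2400 = 21884 mm.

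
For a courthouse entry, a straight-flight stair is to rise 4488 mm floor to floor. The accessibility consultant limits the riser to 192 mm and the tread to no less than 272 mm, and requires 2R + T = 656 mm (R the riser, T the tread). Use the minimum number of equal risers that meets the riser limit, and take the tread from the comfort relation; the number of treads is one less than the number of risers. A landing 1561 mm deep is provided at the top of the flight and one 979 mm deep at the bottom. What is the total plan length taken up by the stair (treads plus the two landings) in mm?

9026 mm

4488 / 192 = 23.375 → round up to 24 risers.
R = 4488 ÷ 24 = 187 mm.
Tread T = 656 − 2 × 187 = 282 mm (≥ 272 mm).
Going = (24 − 1) × 282 = 6486 mm.
Add landings: 6486 + 1561 + 979 = 9026 mm.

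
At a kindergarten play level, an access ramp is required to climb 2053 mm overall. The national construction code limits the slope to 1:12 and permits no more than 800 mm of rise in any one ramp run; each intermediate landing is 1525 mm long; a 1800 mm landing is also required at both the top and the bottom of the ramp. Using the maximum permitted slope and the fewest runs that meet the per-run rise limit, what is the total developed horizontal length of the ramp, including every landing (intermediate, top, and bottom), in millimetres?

31286 mm

At most 800 each: 2053/800 = 2.57, giving 3 ramp runs. That means 2 intermediate landings.
Horizontal run for 2053 mm of rise at 1:12 is 2053 × 12 = 24636 mm.
Intermediate landings: 2 × 1525 = 3050 mm.
Top and bottom landings: 2 × 1800 = 3600 mm.
Total = 24636 + 3050 + 3600 = 31286 mm.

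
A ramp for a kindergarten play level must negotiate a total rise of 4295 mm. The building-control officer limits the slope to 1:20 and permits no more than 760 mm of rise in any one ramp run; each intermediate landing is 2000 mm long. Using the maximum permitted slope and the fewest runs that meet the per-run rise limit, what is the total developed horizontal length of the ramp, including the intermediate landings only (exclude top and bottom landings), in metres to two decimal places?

95.90 m

⌈4295/760⌉ = 6 ramp runs. That means 5 intermediate landings.
Ramp run (horizontal) at 1:20: 4295 × 20 = 85900 mm.
Intermediate landings: 5 × 2000 = 10000 mm.
Total developed length = 85900 + 10000 = 95900 mm.
= 95.90 m.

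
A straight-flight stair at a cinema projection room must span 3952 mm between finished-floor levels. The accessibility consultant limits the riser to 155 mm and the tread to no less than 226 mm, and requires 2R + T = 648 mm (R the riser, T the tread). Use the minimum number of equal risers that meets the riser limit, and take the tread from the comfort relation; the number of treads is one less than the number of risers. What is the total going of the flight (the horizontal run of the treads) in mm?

⌈3952/155⌉ = 26 risers.
Each riser is 3952/26 = 152 mm (≤ 155 mm).
Tread T = 648 − 2 × 152 = 344 mm (≥ 226 mm).
26 risers give 25 treads; going = 25 × 344 = 8600 mm.

8600 mm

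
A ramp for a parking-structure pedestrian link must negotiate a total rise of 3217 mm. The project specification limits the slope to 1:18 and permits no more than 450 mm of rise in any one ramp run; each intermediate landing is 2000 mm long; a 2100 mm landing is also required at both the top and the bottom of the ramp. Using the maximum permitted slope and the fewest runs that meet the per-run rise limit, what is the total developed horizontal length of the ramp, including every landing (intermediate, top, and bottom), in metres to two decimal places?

At most 450 each: 3217/450 = 7.15, giving 8 ramp runs. That means 7 intermediate landings.
Horizontal run for 3217 mm of rise at 1:18 is 3217 × 18 = 57906 mm.
7 intermediate landings contribute 7 × 2000 = 14000 mm.
Top and bottom landings: 2 × 2100 = 4200 mm.
Total = 57906 + 14000 + 4200 = 76106 mm.
= 76.11 m.

76.11 m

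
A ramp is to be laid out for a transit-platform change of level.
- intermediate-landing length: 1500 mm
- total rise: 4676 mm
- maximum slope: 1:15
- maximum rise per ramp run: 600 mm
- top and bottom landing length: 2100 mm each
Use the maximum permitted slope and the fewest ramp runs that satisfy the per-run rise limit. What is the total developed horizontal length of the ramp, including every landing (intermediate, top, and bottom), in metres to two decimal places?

⌈4676/600⌉ = 8 ramp runs. That means 7 intermediate landings.
Horizontal run for 4676 mm of rise at 1:15 is 4676 × 15 = 70140 mm.
7 intermediate landings contribute 7 × 1500 = 10500 mm.
Top and bottom landings: 2 × 2100 = 4200 mm.
Total = 70140 + 10500 + 4200 = 84840 mm.
= 84.84 m.

84.84 m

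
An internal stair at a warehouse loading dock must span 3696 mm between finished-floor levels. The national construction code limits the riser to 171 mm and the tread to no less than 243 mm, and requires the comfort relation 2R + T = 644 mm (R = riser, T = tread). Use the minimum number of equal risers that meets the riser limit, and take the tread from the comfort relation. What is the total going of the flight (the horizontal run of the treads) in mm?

6468 mm

⌈3696/171⌉ = 22 risers.
Riser R = 3696 / 22 = 168 mm, within the 171 mm limit.
T = 644 − 2·168 = 308 mm, which satisfies the 243 mm minimum.
Treads = 22 − 1 = 21; going = 21 × 308 = 6468 mm.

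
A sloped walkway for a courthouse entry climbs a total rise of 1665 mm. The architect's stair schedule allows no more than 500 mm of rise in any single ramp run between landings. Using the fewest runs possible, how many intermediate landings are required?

3 intermediate landings

1665 / 500 = 3.330 → round up to 4 ramp runs.
4 runs are separated by 3 intermediate landings.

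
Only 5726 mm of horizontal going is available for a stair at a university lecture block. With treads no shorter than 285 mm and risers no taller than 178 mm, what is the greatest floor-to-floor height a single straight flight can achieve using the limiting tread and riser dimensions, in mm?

Treads that fit: ⌊5726 / 285⌋ = 20.
Risers = treads + 1 = 21.
Maximum height = 21 × 178 = 3738 mm.

3738 mm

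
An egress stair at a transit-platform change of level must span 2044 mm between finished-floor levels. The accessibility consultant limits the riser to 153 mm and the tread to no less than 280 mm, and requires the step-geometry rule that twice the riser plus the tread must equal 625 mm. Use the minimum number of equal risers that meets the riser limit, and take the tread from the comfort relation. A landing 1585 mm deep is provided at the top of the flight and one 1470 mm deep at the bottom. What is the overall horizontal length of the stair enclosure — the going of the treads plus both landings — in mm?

7384 mm

⌈2044/153⌉ = 14 risers.
Riser R = 2044 / 14 = 146 mm, within the 153 mm limit.
From 2R + T = 625: T = 625 − 292 = 333 mm.
14 risers give 13 treads; going = 13 × 333 = 4329 mm.
Enclosure = 4329 + 1585 + 1470 = 7384 mm.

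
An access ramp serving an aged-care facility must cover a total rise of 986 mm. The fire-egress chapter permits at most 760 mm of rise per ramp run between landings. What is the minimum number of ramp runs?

2 runs

986 / 760 = 1.297 → round up to 2 ramp runs.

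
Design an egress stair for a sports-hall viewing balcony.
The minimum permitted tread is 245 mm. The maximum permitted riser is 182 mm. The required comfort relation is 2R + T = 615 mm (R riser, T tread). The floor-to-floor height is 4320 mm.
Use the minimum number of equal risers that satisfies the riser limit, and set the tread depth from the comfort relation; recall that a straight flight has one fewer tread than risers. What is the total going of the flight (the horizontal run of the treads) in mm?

5865 mm

4320 / 182 = 23.736 → round up to 24 risers.
Riser R = 4320 / 24 = 180 mm, within the 182 mm limit.
From 2R + T = 615: T = 615 − 360 = 255 mm.
24 risers give 23 treads; going = 23 × 255 = 5865 mm.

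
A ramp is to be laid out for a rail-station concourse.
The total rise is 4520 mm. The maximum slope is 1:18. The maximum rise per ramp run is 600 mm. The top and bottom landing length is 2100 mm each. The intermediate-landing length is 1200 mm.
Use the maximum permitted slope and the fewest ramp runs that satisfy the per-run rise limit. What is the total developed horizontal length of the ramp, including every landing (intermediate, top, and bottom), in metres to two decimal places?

⌈4520/600⌉ = 8 ramp runs. That means 7 intermediate landings.
Ramp run (horizontal) at 1:18: 4520 × 18 = 81360 mm.
Intermediate landings: 7 × 1200 = 8400 mm.
Top and bottom landings: 2 × 2100 = 4200 mm.
Total = 81360 + 8400 + 4200 = 93960 mm.
= 93.96 m.

93.96 m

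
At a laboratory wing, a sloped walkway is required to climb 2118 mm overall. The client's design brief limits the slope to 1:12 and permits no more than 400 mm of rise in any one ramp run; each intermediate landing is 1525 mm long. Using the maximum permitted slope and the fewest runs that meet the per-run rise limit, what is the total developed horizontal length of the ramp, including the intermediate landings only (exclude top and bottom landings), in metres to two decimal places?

At most 400 each: 2118/400 = 5.29, giving 6 ramp runs. That means 5 intermediate landings.
Ramp run (horizontal) at 1:12: 2118 × 12 = 25416 mm.
5 intermediate landings contribute 5 × 1525 = 7625 mm.
Developed length = 25416 + 7625 = 33041 mm.
= 33.04 m.

33.04 m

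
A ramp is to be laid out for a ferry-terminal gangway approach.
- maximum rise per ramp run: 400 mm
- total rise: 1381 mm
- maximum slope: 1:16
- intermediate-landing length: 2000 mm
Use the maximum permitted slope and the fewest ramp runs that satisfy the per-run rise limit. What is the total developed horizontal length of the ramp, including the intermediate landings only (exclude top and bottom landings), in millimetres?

At most 400 each: 1381/400 = 3.45, giving 4 ramp runs. That means 3 intermediate landings.
Horizontal run for 1381 mm of rise at 1:16 is 1381 × 16 = 22096 mm.
3 intermediate landings contribute 3 × 2000 = 6000 mm.
Developed length = 22096 + 6000 = 28096 mm.

28096 mm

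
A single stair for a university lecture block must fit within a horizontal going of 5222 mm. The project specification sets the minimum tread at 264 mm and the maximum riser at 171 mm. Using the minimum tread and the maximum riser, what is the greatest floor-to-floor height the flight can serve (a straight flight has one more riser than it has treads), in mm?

3420 mm

Treads that fit: ⌊5222 / 264⌋ = 19.
Risers = treads + 1 = 20.
Maximum height = 20 × 171 = 3420 mm.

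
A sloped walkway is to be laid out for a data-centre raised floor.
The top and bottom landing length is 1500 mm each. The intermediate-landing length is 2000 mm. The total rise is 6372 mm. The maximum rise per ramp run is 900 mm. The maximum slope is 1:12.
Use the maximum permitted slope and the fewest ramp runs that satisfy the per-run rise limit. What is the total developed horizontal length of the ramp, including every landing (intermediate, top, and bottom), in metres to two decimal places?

93.46 m

⌈6372/900⌉ = 8 ramp runs. That means 7 intermediate landings.
Horizontal run for 6372 mm of rise at 1:12 is 6372 × 12 = 76464 mm.
7 intermediate landings contribute 7 × 2000 = 14000 mm.
Top and bottom landings: 2 × 1500 = 3000 mm.
Total = 76464 + 14000 + 3000 = 93464 mm.
= 93.46 m.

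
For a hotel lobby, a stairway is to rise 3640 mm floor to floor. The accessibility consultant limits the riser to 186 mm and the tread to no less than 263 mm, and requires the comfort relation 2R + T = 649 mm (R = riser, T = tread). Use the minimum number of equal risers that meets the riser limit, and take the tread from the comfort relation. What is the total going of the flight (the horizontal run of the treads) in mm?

⌈3640/186⌉ = 20 risers.
Riser R = 3640 / 20 = 182 mm, within the 186 mm limit.
T = 649 − 2·182 = 285 mm, which satisfies the 263 mm minimum.
20 risers give 19 treads; going = 19 × 285 = 5415 mm.

5415 mm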